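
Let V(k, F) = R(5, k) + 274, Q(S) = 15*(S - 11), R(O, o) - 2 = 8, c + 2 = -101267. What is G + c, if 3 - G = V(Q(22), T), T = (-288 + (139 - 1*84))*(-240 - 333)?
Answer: -101550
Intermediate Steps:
c = -101269 (c = -2 - 101267 = -101269)
R(O, o) = 10 (R(O, o) = 2 + 8 = 10)
Q(S) = -165 + 15*S (Q(S) = 15*(-11 + S) = -165 + 15*S)
T = 133509 (T = (-288 + (139 - 84))*(-573) = (-288 + 55)*(-573) = -233*(-573) = 133509)
V(k, F) = 284 (V(k, F) = 10 + 274 = 284)
G = -281 (G = 3 - 1*284 = 3 - 284 = -281)
G + c = -281 - 101269 = -101550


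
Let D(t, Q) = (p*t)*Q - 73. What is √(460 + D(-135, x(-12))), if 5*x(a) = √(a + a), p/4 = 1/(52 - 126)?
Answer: 3*√(58867 + 444*I*√6)/37 ≈ 19.673 + 0.18172*I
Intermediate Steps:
p = -2/37 (p = 4/(52 - 126) = 4/(-74) = 4*(-1/74) = -2/37 ≈ -0.054054)
x(a) = √2*√a/5 (x(a) = √(a + a)/5 = √(2*a)/5 = (√2*√a)/5 = √2*√a/5)
D(t, Q) = -73 - 2*Q*t/37 (D(t, Q) = (-2*t/37)*Q - 73 = -2*Q*t/37 - 73 = -73 - 2*Q*t/37)
√(460 + D(-135, x(-12))) = √(460 + (-73 - 2/37*√2*√(-12)/5*(-135))) = √(460 + (-73 - 2/37*√2*(2*I*√3)/5*(-135))) = √(460 + (-73 - 2/37*2*I*√6/5*(-135))) = √(460 + (-73 + 108*I*√6/37)) = √(387 + 108*I*√6/37)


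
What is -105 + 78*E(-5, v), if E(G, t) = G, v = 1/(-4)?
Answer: -495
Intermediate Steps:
v = -1/4 ≈ -0.25000
-105 + 78*E(-5, v) = -105 + 78*(-5) = -105 - 390 = -495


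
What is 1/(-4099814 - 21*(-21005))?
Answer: -1/3658709 ≈ -2.7332e-7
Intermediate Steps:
1/(-4099814 - 21*(-21005)) = 1/(-4099814 + 441105) = 1/(-3658709) = -1/3658709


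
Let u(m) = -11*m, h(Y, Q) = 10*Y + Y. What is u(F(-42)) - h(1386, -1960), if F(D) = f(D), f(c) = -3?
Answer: -15213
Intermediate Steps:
F(D) = -3
h(Y, Q) = 11*Y
u(F(-42)) - h(1386, -1960) = -11*(-3) - 11*1386 = 33 - 1*15246 = 33 - 15246 = -15213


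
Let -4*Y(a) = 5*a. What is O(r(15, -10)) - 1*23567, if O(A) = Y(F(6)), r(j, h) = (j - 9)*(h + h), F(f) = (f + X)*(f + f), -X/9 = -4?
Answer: -24197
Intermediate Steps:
X = 36 (X = -9*(-4) = 36)
F(f) = 2*f*(36 + f) (F(f) = (f + 36)*(f + f) = (36 + f)*(2*f) = 2*f*(36 + f))
r(j, h) = 2*h*(-9 + j) (r(j, h) = (-9 + j)*(2*h) = 2*h*(-9 + j))
Y(a) = -5*a/4
O(A) = -630 (O(A) = -5*6*(36 + 6)/2 = -5*6*42/2 = -5/4*504 = -630)
O(r(15, -10)) - 1*23567 = -630 - 1*23567 = -630 - 23567 = -24197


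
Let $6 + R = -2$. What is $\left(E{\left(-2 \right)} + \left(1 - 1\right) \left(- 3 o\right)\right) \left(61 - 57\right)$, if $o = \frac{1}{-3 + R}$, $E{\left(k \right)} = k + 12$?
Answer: $40$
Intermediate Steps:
$R = -8$ ($R = -6 - 2 = -8$)
$E{\left(k \right)} = 12 + k$
$o = - \frac{1}{11}$ ($o = \frac{1}{-3 - 8} = \frac{1}{-11} = - \frac{1}{11} \approx -0.090909$)
$\left(E{\left(-2 \right)} + \left(1 - 1\right) \left(- 3 o\right)\right) \left(61 - 57\right) = \left(\left(12 - 2\right) + \left(1 - 1\right) \left(\left(-3\right) \left(- \frac{1}{11}\right)\right)\right) \left(61 - 57\right) = \left(10 + 0 \cdot \frac{3}{11}\right) \left(61 - 57\right) = \left(10 + 0\right) 4 = 10 \cdot 4 = 40$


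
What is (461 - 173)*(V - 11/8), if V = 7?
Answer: 1620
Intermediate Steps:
(461 - 173)*(V - 11/8) = (461 - 173)*(7 - 11/8) = 288*(7 - 11*⅛) = 288*(7 - 11/8) = 288*(45/8) = 1620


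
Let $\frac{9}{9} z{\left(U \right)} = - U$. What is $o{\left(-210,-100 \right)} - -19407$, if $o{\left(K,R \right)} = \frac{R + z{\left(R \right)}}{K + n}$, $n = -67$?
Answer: $19407$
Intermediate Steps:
$z{\left(U \right)} = - U$
$o{\left(K,R \right)} = 0$ ($o{\left(K,R \right)} = \frac{R - R}{K - 67} = \frac{0}{-67 + K} = 0$)
$o{\left(-210,-100 \right)} - -19407 = 0 - -19407 = 0 + 19407 = 19407$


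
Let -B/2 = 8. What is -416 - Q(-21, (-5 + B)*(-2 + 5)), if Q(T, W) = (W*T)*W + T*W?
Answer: 81610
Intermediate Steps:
B = -16 (B = -2*8 = -16)
Q(T, W) = T*W + T*W² (Q(T, W) = (T*W)*W + T*W = T*W² + T*W = T*W + T*W²)
-416 - Q(-21, (-5 + B)*(-2 + 5)) = -416 - (-21)*(-5 - 16)*(-2 + 5)*(1 + (-5 - 16)*(-2 + 5)) = -416 - (-21)*(-21*3)*(1 - 21*3) = -416 - (-21)*(-63)*(1 - 63) = -416 - (-21)*(-63)*(-62) = -416 - 1*(-82026) = -416 + 82026 = 81610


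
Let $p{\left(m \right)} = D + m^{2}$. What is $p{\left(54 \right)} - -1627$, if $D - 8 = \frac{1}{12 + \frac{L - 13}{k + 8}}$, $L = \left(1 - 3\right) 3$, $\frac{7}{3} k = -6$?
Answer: $\frac{77369}{17} \approx 4551.1$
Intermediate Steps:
$k = - \frac{18}{7}$ ($k = \frac{3}{7} \left(-6\right) = - \frac{18}{7} \approx -2.5714$)
$L = -6$ ($L = \left(-2\right) 3 = -6$)
$D = \frac{138}{17}$ ($D = 8 + \frac{1}{12 + \frac{-6 - 13}{- \frac{18}{7} + 8}} = 8 + \frac{1}{12 - \frac{19}{\frac{38}{7}}} = 8 + \frac{1}{12 - \frac{7}{2}} = 8 + \frac{1}{\frac{17}{2}} = 8 + \frac{2}{17} = \frac{138}{17} \approx 8.1176$)
$p{\left(m \right)} = \frac{138}{17} + m^{2}$
$p{\left(54 \right)} - -1627 = \left(\frac{138}{17} + 54^{2}\right) - -1627 = \left(\frac{138}{17} + 2916\right) + 1627 = \frac{49710}{17} + 1627 = \frac{77369}{17}$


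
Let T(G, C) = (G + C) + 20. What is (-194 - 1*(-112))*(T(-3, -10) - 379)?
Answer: 30504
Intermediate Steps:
T(G, C) = 20 + C + G (T(G, C) = (C + G) + 20 = 20 + C + G)
(-194 - 1*(-112))*(T(-3, -10) - 379) = (-194 - 1*(-112))*((20 - 10 - 3) - 379) = (-194 + 112)*(7 - 379) = -82*(-372) = 30504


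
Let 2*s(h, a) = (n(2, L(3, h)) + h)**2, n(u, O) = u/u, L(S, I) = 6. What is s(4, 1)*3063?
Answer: 76575/2 ≈ 38288.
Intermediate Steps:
n(u, O) = 1
s(h, a) = (1 + h)**2/2
s(4, 1)*3063 = ((1 + 4)**2/2)*3063 = ((1/2)*5**2)*3063 = ((1/2)*25)*3063 = (25/2)*3063 = 76575/2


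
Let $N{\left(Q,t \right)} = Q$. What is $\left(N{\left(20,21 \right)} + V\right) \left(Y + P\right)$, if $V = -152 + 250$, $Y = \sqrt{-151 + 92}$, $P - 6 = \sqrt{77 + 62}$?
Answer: $708 + 118 \sqrt{139} + 118 i \sqrt{59} \approx 2099.2 + 906.38 i$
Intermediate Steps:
$P = 6 + \sqrt{139}$ ($P = 6 + \sqrt{77 + 62} = 6 + \sqrt{139} \approx 17.79$)
$Y = i \sqrt{59}$ ($Y = \sqrt{-59} = i \sqrt{59} \approx 7.6811 i$)
$V = 98$
$\left(N{\left(20,21 \right)} + V\right) \left(Y + P\right) = \left(20 + 98\right) \left(i \sqrt{59} + \left(6 + \sqrt{139}\right)\right) = 118 \left(6 + \sqrt{139} + i \sqrt{59}\right) = 708 + 118 \sqrt{139} + 118 i \sqrt{59}$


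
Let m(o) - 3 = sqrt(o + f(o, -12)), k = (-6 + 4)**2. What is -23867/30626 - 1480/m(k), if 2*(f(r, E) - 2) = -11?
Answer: -272364619/520642 + 1480*sqrt(2)/17 ≈ -400.01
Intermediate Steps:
f(r, E) = -7/2 (f(r, E) = 2 + (1/2)*(-11) = 2 - 11/2 = -7/2)
k = 4 (k = (-2)**2 = 4)
m(o) = 3 + sqrt(-7/2 + o) (m(o) = 3 + sqrt(o - 7/2) = 3 + sqrt(-7/2 + o))
-23867/30626 - 1480/m(k) = -23867/30626 - 1480/(3 + sqrt(-14 + 4*4)/2) = -23867*1/30626 - 1480/(3 + sqrt(-14 + 16)/2) = -23867/30626 - 1480/(3 + sqrt(2)/2)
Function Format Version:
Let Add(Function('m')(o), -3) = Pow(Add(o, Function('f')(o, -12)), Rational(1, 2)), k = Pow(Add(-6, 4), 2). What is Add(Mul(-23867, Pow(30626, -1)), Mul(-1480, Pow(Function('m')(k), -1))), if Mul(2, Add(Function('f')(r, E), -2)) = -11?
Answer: Add(Rational(-272364619, 520642), Mul(Rational(1480, 17), Pow(2, Rational(1, 2)))) ≈ -400.01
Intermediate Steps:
Function('f')(r, E) = Rational(-7, 2) (Function('f')(r, E) = Add(2, Mul(Rational(1, 2), -11)) = Add(2, Rational(-11, 2)) = Rational(-7, 2))
k = 4 (k = Pow(-2, 2) = 4)
Function('m')(o) = Add(3, Pow(Add(Rational(-7, 2), o), Rational(1, 2))) (Function('m')(o) = Add(3, Pow(Add(o, Rational(-7, 2)), Rational(1, 2))) = Add(3, Pow(Add(Rational(-7, 2), o), Rational(1, 2))))
Add(Mul(-23867, Pow(30626, -1)), Mul(-1480, Pow(Function('m')(k), -1))) = Add(Mul(-23867, Pow(30626, -1)), Mul(-1480, Pow(Add(3, Mul(Rational(1, 2), Pow(Add(-14, Mul(4, 4)), Rational(1, 2)))), -1))) = Add(Mul(-23867, Rational(1, 30626)), Mul(-1480, Pow(Add(3, Mul(Rational(1, 2), Pow(Add(-14, 16), Rational(1, 2)))), -1))) = Add(Rational(-23867, 30626), Mul(-1480, Pow(Add(3, Mul(Rational(1, 2), Pow(2, Rational(1, 2)))), -1)))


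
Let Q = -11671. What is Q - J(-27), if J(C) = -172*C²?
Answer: 113717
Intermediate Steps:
Q - J(-27) = -11671 - (-172)*(-27)² = -11671 - (-172)*729 = -11671 - 1*(-125388) = -11671 + 125388 = 113717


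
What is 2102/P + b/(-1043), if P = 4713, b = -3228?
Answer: 17405950/4915659 ≈ 3.5409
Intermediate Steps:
2102/P + b/(-1043) = 2102/4713 - 3228/(-1043) = 2102*(1/4713) - 3228*(-1/1043) = 2102/4713 + 3228/1043 = 17405950/4915659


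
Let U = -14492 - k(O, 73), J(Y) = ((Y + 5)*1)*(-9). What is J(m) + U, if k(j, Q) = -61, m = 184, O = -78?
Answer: -16132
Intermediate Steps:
J(Y) = -45 - 9*Y (J(Y) = ((5 + Y)*1)*(-9) = (5 + Y)*(-9) = -45 - 9*Y)
U = -14431 (U = -14492 - 1*(-61) = -14492 + 61 = -14431)
J(m) + U = (-45 - 9*184) - 14431 = (-45 - 1656) - 14431 = -1701 - 14431 = -16132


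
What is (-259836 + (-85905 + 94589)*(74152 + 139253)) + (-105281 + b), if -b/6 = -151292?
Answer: 1853751655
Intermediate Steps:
b = 907752 (b = -6*(-151292) = 907752)
(-259836 + (-85905 + 94589)*(74152 + 139253)) + (-105281 + b) = (-259836 + (-85905 + 94589)*(74152 + 139253)) + (-105281 + 907752) = (-259836 + 8684*213405) + 802471 = (-259836 + 1853209020) + 802471 = 1852949184 + 802471 = 1853751655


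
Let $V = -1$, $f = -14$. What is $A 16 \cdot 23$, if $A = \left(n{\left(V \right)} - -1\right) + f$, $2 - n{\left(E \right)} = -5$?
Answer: $-2208$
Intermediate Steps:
$n{\left(E \right)} = 7$ ($n{\left(E \right)} = 2 - -5 = 2 + 5 = 7$)
$A = -6$ ($A = \left(7 - -1\right) - 14 = \left(7 + \left(-1 + 2\right)\right) - 14 = \left(7 + 1\right) - 14 = 8 - 14 = -6$)
$A 16 \cdot 23 = \left(-6\right) 16 \cdot 23 = \left(-96\right) 23 = -2208$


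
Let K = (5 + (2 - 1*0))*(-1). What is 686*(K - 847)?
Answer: -585844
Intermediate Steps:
K = -7 (K = (5 + (2 + 0))*(-1) = (5 + 2)*(-1) = 7*(-1) = -7)
686*(K - 847) = 686*(-7 - 847) = 686*(-854) = -585844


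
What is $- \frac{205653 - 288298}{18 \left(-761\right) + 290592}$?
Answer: $\frac{82645}{276894} \approx 0.29847$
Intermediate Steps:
$- \frac{205653 - 288298}{18 \left(-761\right) + 290592} = - \frac{-82645}{-13698 + 290592} = - \frac{-82645}{276894} = \left(-1\right) \left(- \frac{82645}{276894}\right) = \frac{82645}{276894}$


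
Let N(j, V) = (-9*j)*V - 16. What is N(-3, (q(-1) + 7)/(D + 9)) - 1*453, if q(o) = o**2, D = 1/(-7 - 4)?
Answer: -21793/49 ≈ -444.75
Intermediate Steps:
D = -1/11 (D = 1/(-11) = -1/11 ≈ -0.090909)
N(j, V) = -16 - 9*V*j (N(j, V) = -9*V*j - 16 = -16 - 9*V*j)
N(-3, (q(-1) + 7)/(D + 9)) - 1*453 = (-16 - 9*((-1)**2 + 7)/(-1/11 + 9)*(-3)) - 1*453 = (-16 - 9*(1 + 7)/(98/11)*(-3)) - 453 = (-16 - 9*8*(11/98)*(-3)) - 453 = (-16 - 9*44/49*(-3)) - 453 = (-16 + 1188/49) - 453 = 404/49 - 453 = -21793/49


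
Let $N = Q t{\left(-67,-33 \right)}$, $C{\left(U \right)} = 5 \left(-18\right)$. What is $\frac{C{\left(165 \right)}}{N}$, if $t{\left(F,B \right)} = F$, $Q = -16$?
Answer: $- \frac{45}{536} \approx -0.083955$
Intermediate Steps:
$C{\left(U \right)} = -90$
$N = 1072$ ($N = \left(-16\right) \left(-67\right) = 1072$)
$\frac{C{\left(165 \right)}}{N} = - \frac{90}{1072} = \left(-90\right) \frac{1}{1072} = - \frac{45}{536}$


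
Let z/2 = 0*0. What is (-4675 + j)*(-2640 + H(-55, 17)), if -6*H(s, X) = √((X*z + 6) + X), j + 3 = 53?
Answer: 12210000 + 4625*√23/6 ≈ 1.2214e+7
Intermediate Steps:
z = 0 (z = 2*(0*0) = 2*0 = 0)
j = 50 (j = -3 + 53 = 50)
H(s, X) = -√(6 + X)/6 (H(s, X) = -√((X*0 + 6) + X)/6 = -√((0 + 6) + X)/6 = -√(6 + X)/6)
(-4675 + j)*(-2640 + H(-55, 17)) = (-4675 + 50)*(-2640 - √(6 + 17)/6) = -4625*(-2640 - √23/6) = 12210000 + 4625*√23/6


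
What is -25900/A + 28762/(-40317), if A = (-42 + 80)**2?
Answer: -271435657/14554437 ≈ -18.650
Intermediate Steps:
A = 1444 (A = 38**2 = 1444)
-25900/A + 28762/(-40317) = -25900/1444 + 28762/(-40317) = -25900*1/1444 + 28762*(-1/40317) = -6475/361 - 28762/40317 = -271435657/14554437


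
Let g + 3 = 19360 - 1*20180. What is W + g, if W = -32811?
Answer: -33634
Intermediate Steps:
g = -823 (g = -3 + (19360 - 1*20180) = -3 + (19360 - 20180) = -3 - 820 = -823)
W + g = -32811 - 823 = -33634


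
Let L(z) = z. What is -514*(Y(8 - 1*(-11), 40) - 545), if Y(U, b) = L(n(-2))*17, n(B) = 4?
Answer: 245178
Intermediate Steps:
Y(U, b) = 68 (Y(U, b) = 4*17 = 68)
-514*(Y(8 - 1*(-11), 40) - 545) = -514*(68 - 545) = -514*(-477) = 245178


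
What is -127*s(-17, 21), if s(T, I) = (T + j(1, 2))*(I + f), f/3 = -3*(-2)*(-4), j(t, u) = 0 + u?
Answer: -97155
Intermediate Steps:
j(t, u) = u
f = -72 (f = 3*(-3*(-2)*(-4)) = 3*(6*(-4)) = 3*(-24) = -72)
s(T, I) = (-72 + I)*(2 + T) (s(T, I) = (T + 2)*(I - 72) = (2 + T)*(-72 + I) = (-72 + I)*(2 + T))
-127*s(-17, 21) = -127*(-144 - 72*(-17) + 2*21 + 21*(-17)) = -127*(-144 + 1224 + 42 - 357) = -127*765 = -97155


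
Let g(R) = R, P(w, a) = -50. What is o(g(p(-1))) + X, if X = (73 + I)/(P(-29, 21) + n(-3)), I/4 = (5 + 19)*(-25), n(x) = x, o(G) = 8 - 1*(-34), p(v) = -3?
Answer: 4553/53 ≈ 85.906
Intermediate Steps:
o(G) = 42 (o(G) = 8 + 34 = 42)
I = -2400 (I = 4*((5 + 19)*(-25)) = 4*(24*(-25)) = 4*(-600) = -2400)
X = 2327/53 (X = (73 - 2400)/(-50 - 3) = -2327/(-53) = -2327*(-1/53) = 2327/53 ≈ 43.906)
o(g(p(-1))) + X = 42 + 2327/53 = 4553/53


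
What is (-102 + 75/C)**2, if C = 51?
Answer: 2920681/289 ≈ 10106.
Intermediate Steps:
(-102 + 75/C)**2 = (-102 + 75/51)**2 = (-102 + 75*(1/51))**2 = (-102 + 25/17)**2 = (-1709/17)**2 = 2920681/289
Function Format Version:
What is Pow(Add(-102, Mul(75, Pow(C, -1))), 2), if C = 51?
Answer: Rational(2920681, 289) ≈ 10106.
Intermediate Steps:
Pow(Add(-102, Mul(75, Pow(C, -1))), 2) = Pow(Add(-102, Mul(75, Pow(51, -1))), 2) = Pow(Add(-102, Mul(75, Rational(1, 51))), 2) = Pow(Add(-102, Rational(25, 17)), 2) = Pow(Rational(-1709, 17), 2) = Rational(2920681, 289)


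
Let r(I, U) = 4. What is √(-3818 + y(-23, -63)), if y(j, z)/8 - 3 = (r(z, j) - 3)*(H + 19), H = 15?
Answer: I*√3522 ≈ 59.346*I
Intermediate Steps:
y(j, z) = 296 (y(j, z) = 24 + 8*((4 - 3)*(15 + 19)) = 24 + 8*(1*34) = 24 + 8*34 = 24 + 272 = 296)
√(-3818 + y(-23, -63)) = √(-3818 + 296) = √(-3522) = I*√3522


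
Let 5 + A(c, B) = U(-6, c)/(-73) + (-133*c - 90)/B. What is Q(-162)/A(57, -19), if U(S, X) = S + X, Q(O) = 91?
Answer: 126217/552079 ≈ 0.22862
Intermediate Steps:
A(c, B) = -359/73 - c/73 + (-90 - 133*c)/B (A(c, B) = -5 + ((-6 + c)/(-73) + (-133*c - 90)/B) = -5 + ((-6 + c)*(-1/73) + (-90 - 133*c)/B) = -5 + ((6/73 - c/73) + (-90 - 133*c)/B) = -5 + (6/73 - c/73 + (-90 - 133*c)/B) = -359/73 - c/73 + (-90 - 133*c)/B)
Q(-162)/A(57, -19) = 91/(((1/73)*(-6570 - 9709*57 - 1*(-19)*(359 + 57))/(-19))) = 91/(((1/73)*(-1/19)*(-6570 - 553413 - 1*(-19)*416))) = 91/(((1/73)*(-1/19)*(-6570 - 553413 + 7904))) = 91/(((1/73)*(-1/19)*(-552079))) = 91/(552079/1387) = 91*(1387/552079) = 126217/552079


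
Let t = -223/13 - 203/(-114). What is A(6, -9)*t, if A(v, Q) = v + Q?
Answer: 22783/494 ≈ 46.119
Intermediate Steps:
A(v, Q) = Q + v
t = -22783/1482 (t = -223*1/13 - 203*(-1/114) = -223/13 + 203/114 = -22783/1482 ≈ -15.373)
A(6, -9)*t = (-9 + 6)*(-22783/1482) = -3*(-22783/1482) = 22783/494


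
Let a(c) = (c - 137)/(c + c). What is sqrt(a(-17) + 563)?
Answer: 12*sqrt(1139)/17 ≈ 23.823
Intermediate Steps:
a(c) = (-137 + c)/(2*c) (a(c) = (-137 + c)/((2*c)) = (-137 + c)*(1/(2*c)) = (-137 + c)/(2*c))
sqrt(a(-17) + 563) = sqrt((1/2)*(-137 - 17)/(-17) + 563) = sqrt((1/2)*(-1/17)*(-154) + 563) = sqrt(77/17 + 563) = sqrt(9648/17) = 12*sqrt(1139)/17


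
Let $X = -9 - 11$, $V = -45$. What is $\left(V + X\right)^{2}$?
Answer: $4225$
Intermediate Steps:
$X = -20$ ($X = -9 - 11 = -20$)
$\left(V + X\right)^{2} = \left(-45 - 20\right)^{2} = \left(-65\right)^{2} = 4225$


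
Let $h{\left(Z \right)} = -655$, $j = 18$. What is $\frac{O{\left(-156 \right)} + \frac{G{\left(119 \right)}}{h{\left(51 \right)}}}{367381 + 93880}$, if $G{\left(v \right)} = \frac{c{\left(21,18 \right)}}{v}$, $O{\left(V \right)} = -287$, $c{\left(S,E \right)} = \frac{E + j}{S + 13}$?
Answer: $- \frac{380293673}{611200806965} \approx -0.00062221$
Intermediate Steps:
$c{\left(S,E \right)} = \frac{18 + E}{13 + S}$ ($c{\left(S,E \right)} = \frac{E + 18}{S + 13} = \frac{18 + E}{13 + S}$)
$G{\left(v \right)} = \frac{18}{17 v}$ ($G{\left(v \right)} = \frac{\frac{1}{13 + 21} \left(18 + 18\right)}{v} = \frac{\frac{1}{34} \cdot 36}{v} = \frac{18}{17 v}$)
$\frac{O{\left(-156 \right)} + \frac{G{\left(119 \right)}}{h{\left(51 \right)}}}{367381 + 93880} = \frac{-287 + \frac{\frac{18}{17} \cdot \frac{1}{119}}{-655}}{367381 + 93880} = \frac{-287 + \frac{18}{17} \cdot \frac{1}{119} \left(- \frac{1}{655}\right)}{461261} = \left(-287 + \frac{18}{2023} \left(- \frac{1}{655}\right)\right) \frac{1}{461261} = \left(-287 - \frac{18}{1325065}\right) \frac{1}{461261} = \left(- \frac{380293673}{1325065}\right) \frac{1}{461261} = - \frac{380293673}{611200806965}$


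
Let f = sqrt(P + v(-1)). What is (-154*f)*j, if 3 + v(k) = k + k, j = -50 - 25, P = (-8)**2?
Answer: 11550*sqrt(59) ≈ 88717.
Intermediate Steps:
P = 64
j = -75
v(k) = -3 + 2*k (v(k) = -3 + (k + k) = -3 + 2*k)
f = sqrt(59) (f = sqrt(64 + (-3 + 2*(-1))) = sqrt(64 + (-3 - 2)) = sqrt(64 - 5) = sqrt(59) ≈ 7.6811)
(-154*f)*j = -154*sqrt(59)*(-75) = 11550*sqrt(59)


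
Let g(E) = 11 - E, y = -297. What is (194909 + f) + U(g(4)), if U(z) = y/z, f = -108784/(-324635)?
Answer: 442824327398/2272445 ≈ 1.9487e+5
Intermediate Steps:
f = 108784/324635 (f = -108784*(-1/324635) = 108784/324635 ≈ 0.33510)
U(z) = -297/z
(194909 + f) + U(g(4)) = (194909 + 108784/324635) - 297/(11 - 1*4) = 63274391999/324635 - 297/(11 - 4) = 63274391999/324635 - 297/7 = 442824327398/2272445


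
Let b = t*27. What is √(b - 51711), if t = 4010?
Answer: √56559 ≈ 237.82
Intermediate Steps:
b = 108270 (b = 4010*27 = 108270)
√(b - 51711) = √(108270 - 51711) = √56559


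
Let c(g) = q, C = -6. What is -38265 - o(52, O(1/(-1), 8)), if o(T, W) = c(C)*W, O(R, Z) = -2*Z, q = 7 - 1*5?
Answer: -38233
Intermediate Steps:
q = 2 (q = 7 - 5 = 2)
c(g) = 2
o(T, W) = 2*W
-38265 - o(52, O(1/(-1), 8)) = -38265 - 2*(-2*8) = -38265 - 2*(-16) = -38265 - 1*(-32) = -38265 + 32 = -38233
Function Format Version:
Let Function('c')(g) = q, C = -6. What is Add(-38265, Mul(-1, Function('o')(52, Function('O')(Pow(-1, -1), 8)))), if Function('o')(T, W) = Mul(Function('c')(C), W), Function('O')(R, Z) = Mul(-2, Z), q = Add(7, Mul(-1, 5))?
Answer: -38233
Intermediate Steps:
q = 2 (q = Add(7, -5) = 2)
Function('c')(g) = 2
Function('o')(T, W) = Mul(2, W)
Add(-38265, Mul(-1, Function('o')(52, Function('O')(Pow(-1, -1), 8)))) = Add(-38265, Mul(-1, Mul(2, Mul(-2, 8)))) = Add(-38265, Mul(-1, Mul(2, -16))) = Add(-38265, Mul(-1, -32)) = Add(-38265, 32) = -38233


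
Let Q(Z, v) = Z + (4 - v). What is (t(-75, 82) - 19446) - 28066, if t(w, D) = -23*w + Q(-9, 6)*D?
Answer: -46689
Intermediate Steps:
Q(Z, v) = 4 + Z - v
t(w, D) = -23*w - 11*D (t(w, D) = -23*w + (4 - 9 - 1*6)*D = -23*w + (4 - 9 - 6)*D = -23*w - 11*D)
(t(-75, 82) - 19446) - 28066 = ((-23*(-75) - 11*82) - 19446) - 28066 = ((1725 - 902) - 19446) - 28066 = (823 - 19446) - 28066 = -18623 - 28066 = -46689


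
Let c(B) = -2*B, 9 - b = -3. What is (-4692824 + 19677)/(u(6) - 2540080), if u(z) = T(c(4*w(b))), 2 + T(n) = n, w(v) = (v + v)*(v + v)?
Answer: 4673147/2544690 ≈ 1.8364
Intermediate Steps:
b = 12 (b = 9 - 1*(-3) = 9 + 3 = 12)
w(v) = 4*v² (w(v) = (2*v)*(2*v) = 4*v²)
T(n) = -2 + n
u(z) = -4610 (u(z) = -2 - 8*4*12² = -2 - 8*4*144 = -2 - 8*576 = -2 - 2*2304 = -2 - 4608 = -4610)
(-4692824 + 19677)/(u(6) - 2540080) = (-4692824 + 19677)/(-4610 - 2540080) = -4673147/(-2544690) = -4673147*(-1/2544690) = 4673147/2544690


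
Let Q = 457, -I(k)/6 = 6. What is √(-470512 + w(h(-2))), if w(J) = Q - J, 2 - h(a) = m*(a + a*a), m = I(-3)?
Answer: I*√470129 ≈ 685.66*I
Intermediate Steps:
I(k) = -36 (I(k) = -6*6 = -36)
m = -36
h(a) = 2 + 36*a + 36*a² (h(a) = 2 - (-36)*(a + a*a) = 2 - (-36)*(a + a²) = 2 - (-36*a - 36*a²) = 2 + (36*a + 36*a²) = 2 + 36*a + 36*a²)
w(J) = 457 - J
√(-470512 + w(h(-2))) = √(-470512 + (457 - (2 + 36*(-2) + 36*(-2)²))) = √(-470512 + (457 - (2 - 72 + 36*4))) = √(-470512 + (457 - (2 - 72 + 144))) = √(-470512 + (457 - 1*74)) = √(-470512 + (457 - 74)) = √(-470512 + 383) = √(-470129) = I*√470129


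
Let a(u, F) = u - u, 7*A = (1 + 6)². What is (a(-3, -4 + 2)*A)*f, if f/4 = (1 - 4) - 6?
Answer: 0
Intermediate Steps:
f = -36 (f = 4*((1 - 4) - 6) = 4*(-3 - 6) = 4*(-9) = -36)
A = 7 (A = (1 + 6)²/7 = (⅐)*7² = (⅐)*49 = 7)
a(u, F) = 0
(a(-3, -4 + 2)*A)*f = (0*7)*(-36) = 0*(-36) = 0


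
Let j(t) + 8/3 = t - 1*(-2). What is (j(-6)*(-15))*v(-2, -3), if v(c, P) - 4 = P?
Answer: 100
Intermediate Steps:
v(c, P) = 4 + P
j(t) = -⅔ + t (j(t) = -8/3 + (t - 1*(-2)) = -8/3 + (t + 2) = -8/3 + (2 + t) = -⅔ + t)
(j(-6)*(-15))*v(-2, -3) = ((-⅔ - 6)*(-15))*(4 - 3) = -20/3*(-15)*1 = 100*1 = 100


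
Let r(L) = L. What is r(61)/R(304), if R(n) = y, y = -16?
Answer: -61/16 ≈ -3.8125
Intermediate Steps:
R(n) = -16
r(61)/R(304) = 61/(-16) = 61*(-1/16) = -61/16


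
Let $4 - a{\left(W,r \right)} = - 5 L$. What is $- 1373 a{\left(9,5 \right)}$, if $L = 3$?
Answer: $-26087$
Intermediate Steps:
$a{\left(W,r \right)} = 19$ ($a{\left(W,r \right)} = 4 - \left(-5\right) 3 = 4 - -15 = 4 + 15 = 19$)
$- 1373 a{\left(9,5 \right)} = \left(-1373\right) 19 = -26087$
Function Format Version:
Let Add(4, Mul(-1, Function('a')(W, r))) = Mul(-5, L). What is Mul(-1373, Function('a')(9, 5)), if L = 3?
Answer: -26087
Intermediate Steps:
Function('a')(W, r) = 19 (Function('a')(W, r) = Add(4, Mul(-1, Mul(-5, 3))) = Add(4, Mul(-1, -15)) = Add(4, 15) = 19)
Mul(-1373, Function('a')(9, 5)) = Mul(-1373, 19) = -26087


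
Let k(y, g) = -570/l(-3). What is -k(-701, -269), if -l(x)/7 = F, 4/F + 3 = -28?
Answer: 8835/14 ≈ 631.07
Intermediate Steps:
F = -4/31 (F = 4/(-3 - 28) = 4/(-31) = 4*(-1/31) = -4/31 ≈ -0.12903)
l(x) = 28/31 (l(x) = -7*(-4/31) = 28/31)
k(y, g) = -8835/14 (k(y, g) = -570/28/31 = -570*31/28 = -8835/14)
-k(-701, -269) = -1*(-8835/14) = 8835/14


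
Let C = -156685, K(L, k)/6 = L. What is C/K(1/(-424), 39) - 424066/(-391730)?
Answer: 151304451893/13665 ≈ 1.1072e+7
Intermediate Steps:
K(L, k) = 6*L
C/K(1/(-424), 39) - 424066/(-391730) = -156685/(6/(-424)) - 424066/(-391730) = -156685/(6*(-1/424)) - 424066*(-1/391730) = -156685/(-3/212) + 4931/4555 = -156685*(-212/3) + 4931/4555 = 33217220/3 + 4931/4555 = 151304451893/13665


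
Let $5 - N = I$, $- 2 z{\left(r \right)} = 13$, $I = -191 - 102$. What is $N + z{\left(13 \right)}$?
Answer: $\frac{583}{2} \approx 291.5$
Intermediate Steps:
$I = -293$
$z{\left(r \right)} = - \frac{13}{2}$ ($z{\left(r \right)} = \left(- \frac{1}{2}\right) 13 = - \frac{13}{2}$)
$N = 298$ ($N = 5 - -293 = 5 + 293 = 298$)
$N + z{\left(13 \right)} = 298 - \frac{13}{2} = \frac{583}{2}$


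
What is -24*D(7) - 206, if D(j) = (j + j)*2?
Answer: -878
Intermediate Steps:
D(j) = 4*j (D(j) = (2*j)*2 = 4*j)
-24*D(7) - 206 = -96*7 - 206 = -24*28 - 206 = -672 - 206 = -878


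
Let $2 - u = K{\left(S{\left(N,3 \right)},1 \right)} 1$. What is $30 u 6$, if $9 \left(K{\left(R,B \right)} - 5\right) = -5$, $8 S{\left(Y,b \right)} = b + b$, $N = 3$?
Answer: $-440$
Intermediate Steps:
$S{\left(Y,b \right)} = \frac{b}{4}$ ($S{\left(Y,b \right)} = \frac{b + b}{8} = \frac{2 b}{8} = \frac{b}{4}$)
$K{\left(R,B \right)} = \frac{40}{9}$ ($K{\left(R,B \right)} = 5 + \frac{1}{9} \left(-5\right) = 5 - \frac{5}{9} = \frac{40}{9}$)
$u = - \frac{22}{9}$ ($u = 2 - \frac{40}{9} \cdot 1 = 2 - \frac{40}{9} = - \frac{22}{9} \approx -2.4444$)
$30 u 6 = 30 \left(- \frac{22}{9}\right) 6 = \left(- \frac{220}{3}\right) 6 = -440$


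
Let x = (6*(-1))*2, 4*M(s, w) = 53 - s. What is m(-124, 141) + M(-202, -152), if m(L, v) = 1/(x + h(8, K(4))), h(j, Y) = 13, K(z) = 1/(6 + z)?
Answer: 259/4 ≈ 64.750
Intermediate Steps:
M(s, w) = 53/4 - s/4 (M(s, w) = (53 - s)/4 = 53/4 - s/4)
x = -12 (x = -6*2 = -12)
m(L, v) = 1 (m(L, v) = 1/(-12 + 13) = 1/1 = 1)
m(-124, 141) + M(-202, -152) = 1 + (53/4 - ¼*(-202)) = 1 + (53/4 + 101/2) = 1 + 255/4 = 259/4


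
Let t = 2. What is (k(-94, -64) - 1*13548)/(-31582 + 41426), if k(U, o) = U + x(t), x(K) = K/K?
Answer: -13641/9844 ≈ -1.3857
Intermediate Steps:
x(K) = 1
k(U, o) = 1 + U (k(U, o) = U + 1 = 1 + U)
(k(-94, -64) - 1*13548)/(-31582 + 41426) = ((1 - 94) - 1*13548)/(-31582 + 41426) = (-93 - 13548)/9844 = -13641*1/9844 = -13641/9844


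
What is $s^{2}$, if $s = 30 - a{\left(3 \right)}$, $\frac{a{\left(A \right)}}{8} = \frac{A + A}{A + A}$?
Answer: $484$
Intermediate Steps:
$a{\left(A \right)} = 8$ ($a{\left(A \right)} = 8 \frac{A + A}{A + A} = 8 \frac{2 A}{2 A} = 8 \cdot 2 A \frac{1}{2 A} = 8 \cdot 1 = 8$)
$s = 22$ ($s = 30 - 8 = 22$)
$s^{2} = 22^{2} = 484$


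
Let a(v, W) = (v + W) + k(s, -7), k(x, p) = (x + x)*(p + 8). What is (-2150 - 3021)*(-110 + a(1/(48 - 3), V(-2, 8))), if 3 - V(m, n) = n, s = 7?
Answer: 23497024/45 ≈ 5.2216e+5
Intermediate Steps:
V(m, n) = 3 - n
k(x, p) = 2*x*(8 + p) (k(x, p) = (2*x)*(8 + p) = 2*x*(8 + p))
a(v, W) = 14 + W + v (a(v, W) = (v + W) + 2*7*(8 - 7) = (W + v) + 2*7*1 = (W + v) + 14 = 14 + W + v)
(-2150 - 3021)*(-110 + a(1/(48 - 3), V(-2, 8))) = (-2150 - 3021)*(-110 + (14 + (3 - 1*8) + 1/(48 - 3))) = -5171*(-110 + (14 + (3 - 8) + 1/45)) = -5171*(-110 + (14 - 5 + 1/45)) = -5171*(-110 + 406/45) = -5171*(-4544/45) = 23497024/45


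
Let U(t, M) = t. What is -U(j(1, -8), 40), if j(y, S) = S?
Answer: 8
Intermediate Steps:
-U(j(1, -8), 40) = -1*(-8) = 8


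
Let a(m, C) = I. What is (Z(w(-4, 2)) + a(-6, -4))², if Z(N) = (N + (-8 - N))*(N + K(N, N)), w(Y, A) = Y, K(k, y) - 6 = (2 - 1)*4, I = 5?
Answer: 1849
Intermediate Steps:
K(k, y) = 10 (K(k, y) = 6 + (2 - 1)*4 = 6 + 1*4 = 6 + 4 = 10)
a(m, C) = 5
Z(N) = -80 - 8*N (Z(N) = (N + (-8 - N))*(N + 10) = -8*(10 + N) = -80 - 8*N)
(Z(w(-4, 2)) + a(-6, -4))² = ((-80 - 8*(-4)) + 5)² = ((-80 + 32) + 5)² = (-48 + 5)² = (-43)² = 1849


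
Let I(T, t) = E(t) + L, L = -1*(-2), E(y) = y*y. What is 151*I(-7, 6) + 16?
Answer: 5754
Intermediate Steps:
E(y) = y**2
L = 2
I(T, t) = 2 + t**2 (I(T, t) = t**2 + 2 = 2 + t**2)
151*I(-7, 6) + 16 = 151*(2 + 6**2) + 16 = 151*(2 + 36) + 16 = 151*38 + 16 = 5738 + 16 = 5754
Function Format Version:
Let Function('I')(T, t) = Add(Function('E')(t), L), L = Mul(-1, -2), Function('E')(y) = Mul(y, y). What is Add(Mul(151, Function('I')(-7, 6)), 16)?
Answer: 5754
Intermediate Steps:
Function('E')(y) = Pow(y, 2)
L = 2
Function('I')(T, t) = Add(2, Pow(t, 2)) (Function('I')(T, t) = Add(Pow(t, 2), 2) = Add(2, Pow(t, 2)))
Add(Mul(151, Function('I')(-7, 6)), 16) = Add(Mul(151, Add(2, Pow(6, 2))), 16) = Add(Mul(151, Add(2, 36)), 16) = Add(Mul(151, 38), 16) = Add(5738, 16) = 5754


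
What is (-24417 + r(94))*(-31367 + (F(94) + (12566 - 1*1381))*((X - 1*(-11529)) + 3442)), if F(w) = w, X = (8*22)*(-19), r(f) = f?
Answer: -3188977973818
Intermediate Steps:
X = -3344 (X = 176*(-19) = -3344)
(-24417 + r(94))*(-31367 + (F(94) + (12566 - 1*1381))*((X - 1*(-11529)) + 3442)) = (-24417 + 94)*(-31367 + (94 + (12566 - 1*1381))*((-3344 - 1*(-11529)) + 3442)) = -24323*(-31367 + (94 + (12566 - 1381))*((-3344 + 11529) + 3442)) = -24323*(-31367 + (94 + 11185)*(8185 + 3442)) = -24323*(-31367 + 11279*11627) = -24323*(-31367 + 131140933) = -24323*131109566 = -3188977973818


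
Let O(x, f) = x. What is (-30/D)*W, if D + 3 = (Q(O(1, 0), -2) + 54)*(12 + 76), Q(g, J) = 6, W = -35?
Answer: 350/1759 ≈ 0.19898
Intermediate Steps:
D = 5277 (D = -3 + (6 + 54)*(12 + 76) = -3 + 60*88 = -3 + 5280 = 5277)
(-30/D)*W = -30/5277*(-35) = -30*1/5277*(-35) = -10/1759*(-35) = 350/1759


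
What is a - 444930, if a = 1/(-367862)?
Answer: -163672839661/367862 ≈ -4.4493e+5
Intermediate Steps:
a = -1/367862 ≈ -2.7184e-6
a - 444930 = -1/367862 - 444930 = -163672839661/367862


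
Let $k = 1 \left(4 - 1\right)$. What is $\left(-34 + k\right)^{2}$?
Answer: $961$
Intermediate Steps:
$k = 3$ ($k = 1 \cdot 3 = 3$)
$\left(-34 + k\right)^{2} = \left(-34 + 3\right)^{2} = \left(-31\right)^{2} = 961$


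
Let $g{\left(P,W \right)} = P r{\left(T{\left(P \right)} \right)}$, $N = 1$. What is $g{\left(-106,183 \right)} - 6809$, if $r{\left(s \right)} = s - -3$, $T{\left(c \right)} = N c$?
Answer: $4109$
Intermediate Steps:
$T{\left(c \right)} = c$ ($T{\left(c \right)} = 1 c = c$)
$r{\left(s \right)} = 3 + s$ ($r{\left(s \right)} = s + 3 = 3 + s$)
$g{\left(P,W \right)} = P \left(3 + P\right)$
$g{\left(-106,183 \right)} - 6809 = - 106 \left(3 - 106\right) - 6809 = \left(-106\right) \left(-103\right) - 6809 = 10918 - 6809 = 4109$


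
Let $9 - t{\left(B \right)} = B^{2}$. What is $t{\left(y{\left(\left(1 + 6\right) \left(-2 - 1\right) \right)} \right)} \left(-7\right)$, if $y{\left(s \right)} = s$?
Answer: $3024$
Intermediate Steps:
$t{\left(B \right)} = 9 - B^{2}$
$t{\left(y{\left(\left(1 + 6\right) \left(-2 - 1\right) \right)} \right)} \left(-7\right) = \left(9 - \left(\left(1 + 6\right) \left(-2 - 1\right)\right)^{2}\right) \left(-7\right) = \left(9 - \left(7 \left(-3\right)\right)^{2}\right) \left(-7\right) = \left(9 - \left(-21\right)^{2}\right) \left(-7\right) = \left(9 - 441\right) \left(-7\right) = \left(-432\right) \left(-7\right) = 3024$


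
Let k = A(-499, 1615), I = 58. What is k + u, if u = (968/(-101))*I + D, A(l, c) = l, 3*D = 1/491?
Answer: -156937738/148773 ≈ -1054.9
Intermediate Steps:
D = 1/1473 (D = (⅓)/491 = (⅓)*(1/491) = 1/1473 ≈ 0.00067889)
k = -499
u = -82700011/148773 (u = (968/(-101))*58 + 1/1473 = (968*(-1/101))*58 + 1/1473 = -968/101*58 + 1/1473 = -56144/101 + 1/1473 = -82700011/148773 ≈ -555.88)
k + u = -499 - 82700011/148773 = -156937738/148773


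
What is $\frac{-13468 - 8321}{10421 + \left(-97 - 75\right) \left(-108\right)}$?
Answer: $- \frac{21789}{28997} \approx -0.75142$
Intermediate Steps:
$\frac{-13468 - 8321}{10421 + \left(-97 - 75\right) \left(-108\right)} = - \frac{21789}{10421 - -18576} = - \frac{21789}{10421 + 18576} = - \frac{21789}{28997}$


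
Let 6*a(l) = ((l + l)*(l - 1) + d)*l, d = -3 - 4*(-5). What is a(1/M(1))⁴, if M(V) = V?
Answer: 83521/1296 ≈ 64.445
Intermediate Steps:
d = 17 (d = -3 + 20 = 17)
a(l) = l*(17 + 2*l*(-1 + l))/6 (a(l) = (((l + l)*(l - 1) + 17)*l)/6 = (((2*l)*(-1 + l) + 17)*l)/6 = ((2*l*(-1 + l) + 17)*l)/6 = ((17 + 2*l*(-1 + l))*l)/6 = (l*(17 + 2*l*(-1 + l)))/6 = l*(17 + 2*l*(-1 + l))/6)
a(1/M(1))⁴ = ((⅙)*(17 - 2/1 + 2*(1/1)²)/1)⁴ = ((⅙)*1*(17 - 2*1 + 2*1²))⁴ = ((⅙)*1*(17 - 2 + 2*1))⁴ = ((⅙)*1*(17 - 2 + 2))⁴ = ((⅙)*1*17)⁴ = (17/6)⁴ = 83521/1296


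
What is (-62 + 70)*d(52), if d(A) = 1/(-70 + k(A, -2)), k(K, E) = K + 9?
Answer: -8/9 ≈ -0.88889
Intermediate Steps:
k(K, E) = 9 + K
d(A) = 1/(-61 + A) (d(A) = 1/(-70 + (9 + A)) = 1/(-61 + A))
(-62 + 70)*d(52) = (-62 + 70)/(-61 + 52) = 8/(-9) = 8*(-⅑) = -8/9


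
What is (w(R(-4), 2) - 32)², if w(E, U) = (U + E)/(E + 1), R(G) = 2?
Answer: 8464/9 ≈ 940.44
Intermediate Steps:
w(E, U) = (E + U)/(1 + E)
(w(R(-4), 2) - 32)² = ((2 + 2)/(1 + 2) - 32)² = (4/3 - 32)² = (-92/3)² = 8464/9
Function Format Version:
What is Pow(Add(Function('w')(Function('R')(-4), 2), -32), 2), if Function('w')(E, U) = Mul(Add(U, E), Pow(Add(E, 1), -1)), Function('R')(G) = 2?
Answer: Rational(8464, 9) ≈ 940.44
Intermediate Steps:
Function('w')(E, U) = Mul(Pow(Add(1, E), -1), Add(E, U)) (Function('w')(E, U) = Mul(Add(E, U), Pow(Add(1, E), -1)) = Mul(Pow(Add(1, E), -1), Add(E, U)))
Pow(Add(Function('w')(Function('R')(-4), 2), -32), 2) = Pow(Add(Mul(Pow(Add(1, 2), -1), Add(2, 2)), -32), 2) = Pow(Add(Mul(Pow(3, -1), 4), -32), 2) = Pow(Add(Mul(Rational(1, 3), 4), -32), 2) = Pow(Add(Rational(4, 3), -32), 2) = Pow(Rational(-92, 3), 2) = Rational(8464, 9)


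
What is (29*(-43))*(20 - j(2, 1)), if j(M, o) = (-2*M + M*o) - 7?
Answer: -36163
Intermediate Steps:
j(M, o) = -7 - 2*M + M*o
(29*(-43))*(20 - j(2, 1)) = (29*(-43))*(20 - (-7 - 2*2 + 2*1)) = -1247*(20 - (-7 - 4 + 2)) = -1247*(20 - 1*(-9)) = -1247*(20 + 9) = -1247*29 = -36163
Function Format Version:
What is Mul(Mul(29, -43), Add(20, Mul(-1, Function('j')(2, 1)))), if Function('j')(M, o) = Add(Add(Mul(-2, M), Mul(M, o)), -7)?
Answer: -36163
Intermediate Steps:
Function('j')(M, o) = Add(-7, Mul(-2, M), Mul(M, o))
Mul(Mul(29, -43), Add(20, Mul(-1, Function('j')(2, 1)))) = Mul(Mul(29, -43), Add(20, Mul(-1, Add(-7, Mul(-2, 2), Mul(2, 1))))) = Mul(-1247, Add(20, Mul(-1, Add(-7, -4, 2)))) = Mul(-1247, Add(20, Mul(-1, -9))) = Mul(-1247, Add(20, 9)) = Mul(-1247, 29) = -36163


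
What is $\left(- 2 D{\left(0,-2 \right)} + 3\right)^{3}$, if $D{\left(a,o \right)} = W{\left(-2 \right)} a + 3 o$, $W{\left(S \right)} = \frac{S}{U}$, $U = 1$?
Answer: $3375$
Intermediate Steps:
$W{\left(S \right)} = S$ ($W{\left(S \right)} = \frac{S}{1} = S 1 = S$)
$D{\left(a,o \right)} = - 2 a + 3 o$
$\left(- 2 D{\left(0,-2 \right)} + 3\right)^{3} = \left(- 2 \left(\left(-2\right) 0 + 3 \left(-2\right)\right) + 3\right)^{3} = \left(- 2 \left(0 - 6\right) + 3\right)^{3} = \left(\left(-2\right) \left(-6\right) + 3\right)^{3} = \left(12 + 3\right)^{3} = 15^{3} = 3375$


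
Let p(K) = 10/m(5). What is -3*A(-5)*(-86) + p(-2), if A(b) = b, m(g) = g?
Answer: -1288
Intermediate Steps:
p(K) = 2 (p(K) = 10/5 = 10*(1/5) = 2)
-3*A(-5)*(-86) + p(-2) = -3*(-5)*(-86) + 2 = 15*(-86) + 2 = -1290 + 2 = -1288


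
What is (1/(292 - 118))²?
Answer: 1/30276 ≈ 3.3029e-5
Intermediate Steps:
(1/(292 - 118))² = (1/174)² = 1/30276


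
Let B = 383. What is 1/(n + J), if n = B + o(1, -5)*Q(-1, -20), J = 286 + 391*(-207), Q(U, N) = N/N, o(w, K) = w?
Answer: -1/80267 ≈ -1.2458e-5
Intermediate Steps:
Q(U, N) = 1
J = -80651 (J = 286 - 80937 = -80651)
n = 384 (n = 383 + 1*1 = 383 + 1 = 384)
1/(n + J) = 1/(384 - 80651) = 1/(-80267) = -1/80267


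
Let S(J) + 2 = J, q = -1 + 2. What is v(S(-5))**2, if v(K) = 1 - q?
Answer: 0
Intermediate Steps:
q = 1
S(J) = -2 + J
v(K) = 0 (v(K) = 1 - 1*1 = 1 - 1 = 0)
v(S(-5))**2 = 0**2 = 0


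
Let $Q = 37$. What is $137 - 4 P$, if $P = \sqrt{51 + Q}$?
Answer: $137 - 8 \sqrt{22} \approx 99.477$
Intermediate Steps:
$P = 2 \sqrt{22}$ ($P = \sqrt{51 + 37} = \sqrt{88} = 2 \sqrt{22} \approx 9.3808$)
$137 - 4 P = 137 - 4 \cdot 2 \sqrt{22} = 137 - 8 \sqrt{22}$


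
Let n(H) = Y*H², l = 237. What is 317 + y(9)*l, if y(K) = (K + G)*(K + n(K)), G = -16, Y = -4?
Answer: 522902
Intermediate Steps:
n(H) = -4*H²
y(K) = (-16 + K)*(K - 4*K²) (y(K) = (K - 16)*(K - 4*K²) = (-16 + K)*(K - 4*K²))
317 + y(9)*l = 317 + (9*(-16 - 4*9² + 65*9))*237 = 317 + (9*(-16 - 4*81 + 585))*237 = 317 + (9*(-16 - 324 + 585))*237 = 317 + (9*245)*237 = 317 + 2205*237 = 317 + 522585 = 522902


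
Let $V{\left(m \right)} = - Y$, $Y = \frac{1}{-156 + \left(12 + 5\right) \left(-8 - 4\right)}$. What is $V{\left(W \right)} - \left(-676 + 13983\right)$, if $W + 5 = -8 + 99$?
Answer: $- \frac{4790519}{360} \approx -13307.0$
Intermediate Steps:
$W = 86$ ($W = -5 + \left(-8 + 99\right) = -5 + 91 = 86$)
$Y = - \frac{1}{360}$ ($Y = \frac{1}{-156 + 17 \left(-12\right)} = \frac{1}{-156 - 204} = \frac{1}{-360} = - \frac{1}{360} \approx -0.0027778$)
$V{\left(m \right)} = \frac{1}{360}$ ($V{\left(m \right)} = \left(-1\right) \left(- \frac{1}{360}\right) = \frac{1}{360}$)
$V{\left(W \right)} - \left(-676 + 13983\right) = \frac{1}{360} - \left(-676 + 13983\right) = \frac{1}{360} - 13307 = - \frac{4790519}{360}$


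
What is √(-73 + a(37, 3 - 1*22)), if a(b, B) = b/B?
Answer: 4*I*√1691/19 ≈ 8.6572*I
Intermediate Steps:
√(-73 + a(37, 3 - 1*22)) = √(-73 + 37/(3 - 1*22)) = √(-73 + 37/(3 - 22)) = √(-73 + 37/(-19)) = √(-73 + 37*(-1/19)) = √(-73 - 37/19) = √(-1424/19) = 4*I*√1691/19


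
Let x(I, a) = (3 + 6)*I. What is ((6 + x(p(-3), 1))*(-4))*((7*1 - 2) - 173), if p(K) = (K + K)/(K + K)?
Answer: 10080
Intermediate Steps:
p(K) = 1 (p(K) = (2*K)/((2*K)) = (2*K)*(1/(2*K)) = 1)
x(I, a) = 9*I
((6 + x(p(-3), 1))*(-4))*((7*1 - 2) - 173) = ((6 + 9*1)*(-4))*((7*1 - 2) - 173) = ((6 + 9)*(-4))*((7 - 2) - 173) = (15*(-4))*(5 - 173) = -60*(-168) = 10080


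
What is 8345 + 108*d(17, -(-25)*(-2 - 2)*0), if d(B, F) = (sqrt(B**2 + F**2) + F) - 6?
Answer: 9533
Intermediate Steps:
d(B, F) = -6 + F + sqrt(B**2 + F**2) (d(B, F) = (F + sqrt(B**2 + F**2)) - 6 = -6 + F + sqrt(B**2 + F**2))
8345 + 108*d(17, -(-25)*(-2 - 2)*0) = 8345 + 108*(-6 - (-25)*(-2 - 2)*0 + sqrt(17**2 + (-(-25)*(-2 - 2)*0)**2)) = 8345 + 108*(-6 - (-25)*(-4)*0 + sqrt(289 + (-(-25)*(-4)*0)**2)) = 8345 + 108*(-6 - 5*20*0 + sqrt(289 + (-5*20*0)**2)) = 8345 + 108*(-6 - 100*0 + sqrt(289 + (-100*0)**2)) = 8345 + 108*(-6 + 0 + sqrt(289 + 0**2)) = 8345 + 108*(-6 + 0 + sqrt(289 + 0)) = 8345 + 108*(-6 + 0 + sqrt(289)) = 8345 + 108*(-6 + 0 + 17) = 8345 + 108*11 = 8345 + 1188 = 9533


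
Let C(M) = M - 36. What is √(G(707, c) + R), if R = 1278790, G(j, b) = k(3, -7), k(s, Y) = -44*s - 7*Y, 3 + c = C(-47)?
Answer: √1278707 ≈ 1130.8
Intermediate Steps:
C(M) = -36 + M
c = -86 (c = -3 + (-36 - 47) = -3 - 83 = -86)
G(j, b) = -83 (G(j, b) = -44*3 - 7*(-7) = -132 + 49 = -83)
√(G(707, c) + R) = √(-83 + 1278790) = √1278707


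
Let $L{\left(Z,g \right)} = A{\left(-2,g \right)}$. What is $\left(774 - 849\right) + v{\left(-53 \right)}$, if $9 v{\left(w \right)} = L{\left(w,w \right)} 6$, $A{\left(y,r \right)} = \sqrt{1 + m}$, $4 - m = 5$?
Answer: $-75$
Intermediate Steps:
$m = -1$ ($m = 4 - 5 = -1$)
$A{\left(y,r \right)} = 0$ ($A{\left(y,r \right)} = \sqrt{1 - 1} = \sqrt{0} = 0$)
$L{\left(Z,g \right)} = 0$
$v{\left(w \right)} = 0$ ($v{\left(w \right)} = \frac{0 \cdot 6}{9} = \frac{1}{9} \cdot 0 = 0$)
$\left(774 - 849\right) + v{\left(-53 \right)} = \left(774 - 849\right) + 0 = -75 + 0 = -75$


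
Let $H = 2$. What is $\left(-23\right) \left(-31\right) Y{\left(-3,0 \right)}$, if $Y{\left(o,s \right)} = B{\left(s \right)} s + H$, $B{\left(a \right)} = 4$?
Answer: $1426$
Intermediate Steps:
$Y{\left(o,s \right)} = 2 + 4 s$ ($Y{\left(o,s \right)} = 4 s + 2 = 2 + 4 s$)
$\left(-23\right) \left(-31\right) Y{\left(-3,0 \right)} = \left(-23\right) \left(-31\right) \left(2 + 4 \cdot 0\right) = 713 \left(2 + 0\right) = 713 \cdot 2 = 1426$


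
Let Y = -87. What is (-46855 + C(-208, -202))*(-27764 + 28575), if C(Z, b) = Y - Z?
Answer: -37901274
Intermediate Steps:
C(Z, b) = -87 - Z
(-46855 + C(-208, -202))*(-27764 + 28575) = (-46855 + (-87 - 1*(-208)))*(-27764 + 28575) = (-46855 + (-87 + 208))*811 = (-46855 + 121)*811 = -46734*811 = -37901274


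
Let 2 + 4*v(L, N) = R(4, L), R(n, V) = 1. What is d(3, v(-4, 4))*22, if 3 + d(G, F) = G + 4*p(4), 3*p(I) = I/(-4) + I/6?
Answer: -88/9 ≈ -9.7778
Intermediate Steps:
v(L, N) = -¼ (v(L, N) = -½ + (¼)*1 = -½ + ¼ = -¼)
p(I) = -I/36 (p(I) = (I/(-4) + I/6)/3 = (I*(-¼) + I*(⅙))/3 = (-I/4 + I/6)/3 = (-I/12)/3 = -I/36)
d(G, F) = -31/9 + G (d(G, F) = -3 + (G + 4*(-1/36*4)) = -3 + (G + 4*(-⅑)) = -3 + (G - 4/9) = -3 + (-4/9 + G) = -31/9 + G)
d(3, v(-4, 4))*22 = (-31/9 + 3)*22 = -4/9*22 = -88/9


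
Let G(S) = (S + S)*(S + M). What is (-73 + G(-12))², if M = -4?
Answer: 96721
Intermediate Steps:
G(S) = 2*S*(-4 + S) (G(S) = (S + S)*(S - 4) = (2*S)*(-4 + S) = 2*S*(-4 + S))
(-73 + G(-12))² = (-73 + 2*(-12)*(-4 - 12))² = (-73 + 2*(-12)*(-16))² = (-73 + 384)² = 311² = 96721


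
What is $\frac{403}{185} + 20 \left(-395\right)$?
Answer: $- \frac{1461097}{185} \approx -7897.8$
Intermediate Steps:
$\frac{403}{185} + 20 \left(-395\right) = 403 \cdot \frac{1}{185} - 7900 = \frac{403}{185} - 7900 = - \frac{1461097}{185}$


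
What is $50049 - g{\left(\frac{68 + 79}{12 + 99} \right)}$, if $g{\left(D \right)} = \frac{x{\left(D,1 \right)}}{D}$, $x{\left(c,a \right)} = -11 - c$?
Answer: $\frac{2452857}{49} \approx 50058.0$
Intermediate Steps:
$g{\left(D \right)} = \frac{-11 - D}{D}$
$50049 - g{\left(\frac{68 + 79}{12 + 99} \right)} = 50049 - \frac{-11 - \frac{68 + 79}{12 + 99}}{\left(68 + 79\right) \frac{1}{12 + 99}} = 50049 - \frac{-11 - \frac{147}{111}}{147 \cdot \frac{1}{111}} = 50049 - \frac{-11 - 147 \cdot \frac{1}{111}}{147 \cdot \frac{1}{111}} = 50049 - \frac{-11 - \frac{49}{37}}{\frac{49}{37}} = 50049 - \frac{37 \left(-11 - \frac{49}{37}\right)}{49} = 50049 - \frac{37}{49} \left(- \frac{456}{37}\right) = 50049 - - \frac{456}{49} = 50049 + \frac{456}{49} = \frac{2452857}{49}$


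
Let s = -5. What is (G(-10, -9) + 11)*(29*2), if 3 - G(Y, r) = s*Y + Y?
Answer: -1508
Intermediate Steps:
G(Y, r) = 3 + 4*Y (G(Y, r) = 3 - (-5*Y + Y) = 3 - (-4)*Y = 3 + 4*Y)
(G(-10, -9) + 11)*(29*2) = ((3 + 4*(-10)) + 11)*(29*2) = ((3 - 40) + 11)*58 = (-37 + 11)*58 = -26*58 = -1508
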